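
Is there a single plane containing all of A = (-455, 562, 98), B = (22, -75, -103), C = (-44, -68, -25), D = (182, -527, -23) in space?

Yes

With A as base: AB = (477, -637, -201), AC = (411, -630, -123), AD = (637, -1089, -121).
AC × AD = (-57717, -28620, -46269).
AB · (AC × AD) = 0.
The scalar triple product vanishes, so the four points are coplanar.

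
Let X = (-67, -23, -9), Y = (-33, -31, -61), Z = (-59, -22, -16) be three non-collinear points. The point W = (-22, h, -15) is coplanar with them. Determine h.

1

The plane through X, Y, Z has equation 108x − 178y + 98z = -4024.
Substituting W: (-178)h + (-3846) = -4024, so h = 1.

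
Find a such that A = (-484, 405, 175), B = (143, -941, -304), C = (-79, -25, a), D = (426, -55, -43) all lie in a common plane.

6

The points are coplanar iff AB · (AC × AD) = 0.
Expanding, this is linear in a: (-936440)a + (5618640) = 0.
So a = 6.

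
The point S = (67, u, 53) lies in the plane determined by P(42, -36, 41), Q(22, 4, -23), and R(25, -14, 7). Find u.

-46

A normal to the plane is n = PQ × PR = (48, 408, 240).
S lies in the plane iff n · PS = 0.
This gives (408)u + (18768) = 0, so u = -46.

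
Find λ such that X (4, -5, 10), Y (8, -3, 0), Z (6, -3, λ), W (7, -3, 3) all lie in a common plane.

6

Normal to plane XYW: n = (6, -2, 2); plane equation n·P = 54.
Requiring n·Z = 54: (2)λ + (42) = 54.
So λ = 6.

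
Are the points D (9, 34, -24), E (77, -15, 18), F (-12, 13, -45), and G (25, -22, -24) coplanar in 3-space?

The four points are coplanar iff the 3×3 determinant with rows DE, DF, DG is zero.
Rows: (68, -49, 42), (-21, -21, -21), (16, -56, 0).
Expanding along the first row: (68)(-1176) − (-49)(336) + (42)(1512) = 0.
Zero determinant ⇒ coplanar.

Yes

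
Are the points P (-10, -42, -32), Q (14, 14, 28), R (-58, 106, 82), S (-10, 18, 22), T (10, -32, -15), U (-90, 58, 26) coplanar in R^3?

Yes

The plane through P, Q, R has normal n = PQ × PR = (-2496, -5616, 6240) and equation n·X = 61152.
Checking the remaining points: n·S = 61152, n·T = 61152, n·U = 61152.
All equal 61152, so all 6 points lie in one plane.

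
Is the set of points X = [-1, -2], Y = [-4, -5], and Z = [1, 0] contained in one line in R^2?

Yes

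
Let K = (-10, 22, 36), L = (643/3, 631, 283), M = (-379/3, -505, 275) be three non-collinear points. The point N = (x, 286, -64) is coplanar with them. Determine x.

155/3

A normal to the plane is n = KL × KM = (275720, -82350, -142130/3).
N lies in the plane iff n · KN = 0.
This gives (275720)x + (-42736600/3) = 0, so x = 155/3.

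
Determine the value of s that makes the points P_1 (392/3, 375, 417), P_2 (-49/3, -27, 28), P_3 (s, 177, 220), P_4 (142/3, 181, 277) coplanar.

179/3

Coplanarity ⇔ det[P_1P_2; P_1P_3; P_1P_4] = 0.
Expanding, this is linear in s: (19186)s + (-3434294/3) = 0.
So s = 179/3.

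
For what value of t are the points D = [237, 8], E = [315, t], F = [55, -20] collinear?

Collinearity: (E − D) must be parallel to (F − D) = (-182, -28).
Cross-multiplying the components: (t − 8)·(-182) = (78)·(-28).
Solving gives t = 20.

20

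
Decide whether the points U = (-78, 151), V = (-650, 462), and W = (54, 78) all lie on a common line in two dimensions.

UV = (-572, 311), UW = (132, -73).
If collinear, UW would be a scalar multiple of UV. But (-572)·(-73) ≠ (311)·(132) (difference 704), so they are not parallel; the points are not collinear.

No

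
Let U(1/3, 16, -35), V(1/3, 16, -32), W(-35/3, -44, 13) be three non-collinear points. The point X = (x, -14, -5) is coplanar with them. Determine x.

A normal to the plane is n = UV × UW = (180, -36, 0).
X lies in the plane iff n · UX = 0.
This gives (180)x + (1020) = 0, so x = -17/3.

-17/3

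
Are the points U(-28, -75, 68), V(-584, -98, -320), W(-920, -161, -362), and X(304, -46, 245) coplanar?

A normal to the plane through U, V, W is n = UV × UW = (-23478, 107016, 27300).
The plane has equation n·P = -5512416. For X: n·X = -5371548.
-5371548 ≠ -5512416, so X is off the plane.

No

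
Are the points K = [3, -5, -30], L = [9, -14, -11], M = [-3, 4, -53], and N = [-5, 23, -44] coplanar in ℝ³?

No

A normal to the plane through K, L, M is n = KL × KM = (36, 24, 0).
The plane has equation n·P = -12. For N: n·N = 372.
372 ≠ -12, so N is off the plane.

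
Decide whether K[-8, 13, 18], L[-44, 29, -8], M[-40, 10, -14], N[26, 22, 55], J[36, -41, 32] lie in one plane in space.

The plane through K, L, M has normal n = KL × KM = (-590, -320, 620) and equation n·P = 11720.
Checking the remaining points: n·N = 11720, n·J = 11720.
All equal 11720, so all 5 points lie in one plane.

Yes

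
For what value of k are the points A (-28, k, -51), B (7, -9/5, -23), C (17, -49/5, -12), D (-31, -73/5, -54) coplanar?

-79/5

Coplanarity ⇔ det[AB; AC; AD] = 0.
Expanding, this is linear in k: (108)k + (8532/5) = 0.
So k = -79/5.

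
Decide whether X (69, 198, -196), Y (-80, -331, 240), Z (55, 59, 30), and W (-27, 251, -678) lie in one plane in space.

A normal to the plane through X, Y, Z is n = XY × XZ = (-58950, 27570, 13305).
The plane has equation n·P = -1216470. For W: n·W = -509070.
-509070 ≠ -1216470, so W is off the plane.

No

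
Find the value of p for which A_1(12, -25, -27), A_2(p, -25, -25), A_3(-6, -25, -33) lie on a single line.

18

Collinearity requires A_1A_2 × A_1A_3 = 0; each component is linear in p.
The y-component gives (6)p + (-108) = 0, so p = 18.
The remaining components then also vanish.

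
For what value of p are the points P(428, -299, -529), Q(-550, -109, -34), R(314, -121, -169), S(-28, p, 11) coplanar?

-51

Normal to plane PQR: n = (-19710, 295650, -152424); plane equation n·X = -16202934.
Requiring n·S = -16202934: (295650)p + (-1124784) = -16202934.
So p = -51.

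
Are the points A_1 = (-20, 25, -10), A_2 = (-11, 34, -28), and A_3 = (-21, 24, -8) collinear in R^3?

Yes

A_1A_2 = (9, 9, -18), A_1A_3 = (-1, -1, 2).
A_1A_2 × A_1A_3 = (0, 0, 0).
The cross product vanishes, so the three points are collinear.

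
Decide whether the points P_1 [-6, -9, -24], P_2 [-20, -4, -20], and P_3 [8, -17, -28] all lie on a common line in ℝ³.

P_1P_2 = (-14, 5, 4), P_1P_3 = (14, -8, -4).
P_1P_2 × P_1P_3 = (12, 0, 42).
The cross product is nonzero, so the points do not lie on one line.

No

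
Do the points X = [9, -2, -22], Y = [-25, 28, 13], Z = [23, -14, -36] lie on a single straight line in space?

XY = (-34, 30, 35), XZ = (14, -12, -14).
XY × XZ = (0, 14, -12).
The cross product is nonzero, so the points do not lie on one line.

No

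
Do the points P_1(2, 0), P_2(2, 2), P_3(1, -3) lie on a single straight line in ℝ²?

No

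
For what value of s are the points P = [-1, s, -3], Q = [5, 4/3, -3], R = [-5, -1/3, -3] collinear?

1/3

Direction QR = (-10, -5/3, 0). From the x-coordinate of P, the parameter along the line is τ = (-1 − 5)/(-10) = 3/5.
Then s = 4/3 + 3/5·(-5/3) = 1/3.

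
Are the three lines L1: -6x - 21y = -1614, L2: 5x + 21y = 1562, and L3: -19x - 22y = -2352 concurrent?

Yes

Lines aᵢx + bᵢy = cᵢ with pairwise distinct directions are concurrent exactly when det[aᵢ bᵢ cᵢ] = 0.
Here the determinant is 0.
It vanishes, so the lines are concurrent at (52, 62).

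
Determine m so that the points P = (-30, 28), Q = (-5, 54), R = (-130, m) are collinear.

Collinearity: (R − P) must be parallel to (Q − P) = (25, 26).
Cross-multiplying the components: (m − 28)·(25) = (-100)·(26).
Solving gives m = -76.

-76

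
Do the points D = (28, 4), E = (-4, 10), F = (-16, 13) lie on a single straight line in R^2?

DE = (-32, 6), DF = (-44, 9).
det[DE; DF] = (-32)(9) − (6)(-44) = -24.
The determinant is nonzero, so they are not collinear.

No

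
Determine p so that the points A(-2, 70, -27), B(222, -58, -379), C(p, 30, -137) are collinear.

Direction AB = (224, -128, -352). From the y-coordinate of C, the parameter along the line is τ = (30 − 70)/(-128) = 5/16.
Then p = (-2) + 5/16·(224) = 68.

68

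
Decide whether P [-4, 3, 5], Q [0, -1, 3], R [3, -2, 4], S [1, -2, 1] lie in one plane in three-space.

With P as base: PQ = (4, -4, -2), PR = (7, -5, -1), PS = (5, -5, -4).
PR × PS = (15, 23, -10).
PQ · (PR × PS) = -12.
Since -12 ≠ 0, the four points are not coplanar.

No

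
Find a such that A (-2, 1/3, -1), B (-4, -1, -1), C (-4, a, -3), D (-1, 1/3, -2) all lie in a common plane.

Coplanarity ⇔ det[AB; AC; AD] = 0.
Expanding, this is linear in a: (2)a + (14/3) = 0.
So a = -7/3.

-7/3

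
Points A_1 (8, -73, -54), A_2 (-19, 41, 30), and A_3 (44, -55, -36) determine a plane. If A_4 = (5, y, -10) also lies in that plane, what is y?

-15

A normal to the plane is n = A_1A_2 × A_1A_3 = (540, 3510, -4590).
A_4 lies in the plane iff n · A_1A_4 = 0.
This gives (3510)y + (52650) = 0, so y = -15.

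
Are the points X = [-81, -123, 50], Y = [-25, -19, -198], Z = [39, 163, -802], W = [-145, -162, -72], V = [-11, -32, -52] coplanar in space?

The plane through X, Y, Z has normal n = XY × XZ = (-17680, 17952, 3536) and equation n·P = -599216.
Checking the remaining points: n·W = -599216, n·V = -563856.
Since n·V = -563856 ≠ -599216, V is off the plane and the points are not all coplanar.

No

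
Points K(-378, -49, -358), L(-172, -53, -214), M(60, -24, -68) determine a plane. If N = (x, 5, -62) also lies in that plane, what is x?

89

A normal to the plane is n = KL × KM = (-4760, 3332, 6902).
N lies in the plane iff n · KN = 0.
This gives (-4760)x + (423640) = 0, so x = 89.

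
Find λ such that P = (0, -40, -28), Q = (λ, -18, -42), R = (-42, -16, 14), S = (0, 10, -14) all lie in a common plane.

Normal to plane PRS: n = (-1764, 588, -2100); plane equation n·X = 35280.
Requiring n·Q = 35280: (-1764)λ + (77616) = 35280.
So λ = 24.

24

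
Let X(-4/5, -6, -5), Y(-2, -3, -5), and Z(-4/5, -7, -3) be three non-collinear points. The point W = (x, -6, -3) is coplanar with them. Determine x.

A normal to the plane is n = XY × XZ = (6, 12/5, 6/5).
W lies in the plane iff n · XW = 0.
This gives (6)x + (36/5) = 0, so x = -6/5.

-6/5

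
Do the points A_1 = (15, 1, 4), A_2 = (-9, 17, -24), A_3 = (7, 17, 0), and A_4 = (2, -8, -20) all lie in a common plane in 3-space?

Yes

A normal to the plane through A_1, A_2, A_3 is n = A_1A_2 × A_1A_3 = (384, 128, -256).
The plane has equation n·P = 4864. For A_4: n·A_4 = 4864.
Equal, so A_4 lies in the plane and all four are coplanar.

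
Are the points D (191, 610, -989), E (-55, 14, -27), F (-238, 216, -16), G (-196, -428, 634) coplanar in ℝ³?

A normal to the plane through D, E, F is n = DE × DF = (-200880, -173340, -158760).
The plane has equation n·P = 12908160. For G: n·G = 12908160.
Equal, so G lies in the plane and all four are coplanar.

Yes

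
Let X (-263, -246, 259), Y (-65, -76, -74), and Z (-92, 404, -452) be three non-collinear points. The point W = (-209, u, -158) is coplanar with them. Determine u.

188

Coplanarity requires XY · (XZ × XW) = 0.
XY = (198, 170, -333), XZ = (171, 650, -711); the triple product is linear in u with coefficient 83835 and constant term -15760980.
Setting it to zero: u = 188.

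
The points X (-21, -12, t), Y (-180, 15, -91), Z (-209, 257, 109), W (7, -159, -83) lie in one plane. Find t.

The points are coplanar iff XY · (XZ × XW) = 0.
Expanding, this is linear in t: (40208)t + (-1166032) = 0.
So t = 29.

29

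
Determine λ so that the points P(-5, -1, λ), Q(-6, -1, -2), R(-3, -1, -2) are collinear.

-2

Collinearity requires PQ × PR = 0; each component is linear in λ.
The y-component gives (-3)λ + (-6) = 0, so λ = -2.
The remaining components then also vanish.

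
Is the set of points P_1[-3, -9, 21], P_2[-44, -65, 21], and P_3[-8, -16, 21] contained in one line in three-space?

No

P_1P_2 = (-41, -56, 0), P_1P_3 = (-5, -7, 0).
P_1P_2 × P_1P_3 = (0, 0, 7).
The cross product is nonzero, so the points do not lie on one line.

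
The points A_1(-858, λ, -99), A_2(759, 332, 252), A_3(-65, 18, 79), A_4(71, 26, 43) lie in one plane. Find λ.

-292

The points are coplanar iff A_1A_2 · (A_1A_3 × A_1A_4) = 0.
Expanding, this is linear in λ: (53192)λ + (15532064) = 0.
So λ = -292.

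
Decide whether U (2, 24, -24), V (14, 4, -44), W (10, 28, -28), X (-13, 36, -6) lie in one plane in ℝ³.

Yes

With U as base: UV = (12, -20, -20), UW = (8, 4, -4), UX = (-15, 12, 18).
UW × UX = (120, -84, 156).
UV · (UW × UX) = 0.
The scalar triple product vanishes, so the four points are coplanar.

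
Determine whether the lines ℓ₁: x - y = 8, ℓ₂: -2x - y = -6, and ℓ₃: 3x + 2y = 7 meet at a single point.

No

Intersecting ℓ₁ and ℓ₂: solving the 2×2 system gives (x, y) = (14/3, -10/3).
Substitute into ℓ₃: (3)(14/3) + (2)(-10/3) = 22/3.
But ℓ₃ requires 7 ≠ 22/3, so the three lines have no common point.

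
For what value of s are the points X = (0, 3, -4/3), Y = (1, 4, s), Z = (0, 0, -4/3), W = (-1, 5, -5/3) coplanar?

-1

Normal to plane XZW: n = (1, 0, -3); plane equation n·P = 4.
Requiring n·Y = 4: (-3)s + (1) = 4.
So s = -1.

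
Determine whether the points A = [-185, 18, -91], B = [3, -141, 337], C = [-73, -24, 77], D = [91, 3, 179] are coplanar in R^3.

No

The four points are coplanar iff the 3×3 determinant with rows AB, AC, AD is zero.
Rows: (188, -159, 428), (112, -42, 168), (276, -15, 270).
Expanding along the first row: (188)(-8820) − (-159)(-16128) + (428)(9912) = 19824.
Nonzero ⇒ not coplanar.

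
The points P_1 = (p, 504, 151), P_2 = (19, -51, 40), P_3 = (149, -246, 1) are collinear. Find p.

Direction P_2P_3 = (130, -195, -39). From the y-coordinate of P_1, the parameter along the line is τ = (504 − (-51))/(-195) = -37/13.
Then p = 19 + (-37/13)·(130) = -351.

-351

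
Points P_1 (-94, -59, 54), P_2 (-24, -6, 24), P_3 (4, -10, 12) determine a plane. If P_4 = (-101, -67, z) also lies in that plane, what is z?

The plane through P_1, P_2, P_3 has equation −756x − 1764z = -24192.
Substituting P_4: (-1764)z + (76356) = -24192, so z = 57.

57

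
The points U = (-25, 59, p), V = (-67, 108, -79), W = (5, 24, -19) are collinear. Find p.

Collinearity requires UV × UW = 0; each component is linear in p.
The x-component gives (-84)p + (-3696) = 0, so p = -44.
The remaining components then also vanish.

-44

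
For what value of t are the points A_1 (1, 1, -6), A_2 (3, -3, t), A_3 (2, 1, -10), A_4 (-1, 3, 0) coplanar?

Coplanarity ⇔ det[A_1A_2; A_1A_3; A_1A_4] = 0.
Expanding, this is linear in t: (2)t + (20) = 0.
So t = -10.

-10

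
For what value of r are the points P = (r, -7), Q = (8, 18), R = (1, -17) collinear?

3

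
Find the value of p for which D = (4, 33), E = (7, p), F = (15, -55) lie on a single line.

9

The three points are collinear iff det[DE; DF] = 0.
This determinant is linear in p: (-11)p + (99) = 0, so p = 9.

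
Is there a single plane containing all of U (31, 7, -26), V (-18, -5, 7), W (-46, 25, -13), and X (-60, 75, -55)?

A normal to the plane through U, V, W is n = UV × UW = (-750, -1904, -1806).
The plane has equation n·P = 10378. For X: n·X = 1530.
1530 ≠ 10378, so X is off the plane.

No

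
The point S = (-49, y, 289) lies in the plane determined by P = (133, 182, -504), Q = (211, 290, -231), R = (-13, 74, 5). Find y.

A normal to the plane is n = PQ × PR = (84456, -79560, 7344).
S lies in the plane iff n · PS = 0.
This gives (-79560)y + (4932720) = 0, so y = 62.

62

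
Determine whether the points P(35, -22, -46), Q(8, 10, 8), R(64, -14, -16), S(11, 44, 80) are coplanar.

Yes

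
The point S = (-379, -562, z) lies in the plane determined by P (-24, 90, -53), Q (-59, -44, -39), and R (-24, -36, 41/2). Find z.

-647/2

A normal to the plane is n = PQ × PR = (-8085, 5145/2, 4410).
S lies in the plane iff n · PS = 0.
This gives (4410)z + (1426635) = 0, so z = -647/2.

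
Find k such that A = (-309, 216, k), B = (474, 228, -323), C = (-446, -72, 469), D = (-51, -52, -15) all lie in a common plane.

673

Coplanarity ⇔ det[AB; AC; AD] = 0.
Expanding, this is linear in k: (-100100)k + (67367300) = 0.
So k = 673.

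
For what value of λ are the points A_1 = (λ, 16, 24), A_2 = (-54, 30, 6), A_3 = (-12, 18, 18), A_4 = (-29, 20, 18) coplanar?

-25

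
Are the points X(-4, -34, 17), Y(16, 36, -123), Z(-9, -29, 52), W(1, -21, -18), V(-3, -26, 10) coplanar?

The plane through X, Y, Z has normal n = XY × XZ = (3150, 0, 450) and equation n·P = -4950.
Checking the remaining points: n·W = -4950, n·V = -4950.
All equal -4950, so all 5 points lie in one plane.

Yes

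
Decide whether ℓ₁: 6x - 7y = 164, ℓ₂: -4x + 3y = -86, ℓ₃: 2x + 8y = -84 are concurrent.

No

Lines aᵢx + bᵢy = cᵢ with pairwise distinct directions are concurrent exactly when det[aᵢ bᵢ cᵢ] = 0.
Here the determinant is -60.
Nonzero, so no common point exists.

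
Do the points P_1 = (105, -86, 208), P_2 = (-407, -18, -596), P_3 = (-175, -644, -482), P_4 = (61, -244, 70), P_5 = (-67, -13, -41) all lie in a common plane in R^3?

Yes

The plane through P_1, P_2, P_3 has normal n = P_1P_2 × P_1P_3 = (-495552, -128160, 304736) and equation n·P = 22373888.
Checking the remaining points: n·P_4 = 22373888, n·P_5 = 22373888.
All equal 22373888, so all 5 points lie in one plane.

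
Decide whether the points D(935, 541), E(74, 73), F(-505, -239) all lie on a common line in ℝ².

DE = (-861, -468), DF = (-1440, -780).
Twice the signed area of △DEF is (-861)(-780) − (-468)(-1440) = -2340.
The area is nonzero, so the three points are not collinear.

No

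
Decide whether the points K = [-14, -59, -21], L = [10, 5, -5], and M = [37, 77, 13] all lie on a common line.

Yes

KL = (24, 64, 16), KM = (51, 136, 34).
KL × KM = (0, 0, 0).
The cross product vanishes, so the three points are collinear.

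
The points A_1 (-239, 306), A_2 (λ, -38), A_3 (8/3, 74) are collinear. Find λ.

358/3

The three points are collinear iff det[A_1A_2; A_1A_3] = 0.
This determinant is linear in λ: (-232)λ + (83056/3) = 0, so λ = 358/3.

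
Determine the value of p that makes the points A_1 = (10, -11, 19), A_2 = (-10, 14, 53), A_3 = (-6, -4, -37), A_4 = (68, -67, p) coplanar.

26

Normal to plane A_1A_2A_3: n = (-1638, -1664, 260); plane equation n·P = 6864.
Requiring n·A_4 = 6864: (260)p + (104) = 6864.
So p = 26.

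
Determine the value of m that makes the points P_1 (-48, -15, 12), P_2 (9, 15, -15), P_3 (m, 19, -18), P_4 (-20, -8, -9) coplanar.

16

Coplanarity ⇔ det[P_1P_2; P_1P_3; P_1P_4] = 0.
Expanding, this is linear in m: (441)m + (-7056) = 0.
So m = 16.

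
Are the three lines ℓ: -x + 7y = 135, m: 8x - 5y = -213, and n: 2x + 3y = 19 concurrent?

Yes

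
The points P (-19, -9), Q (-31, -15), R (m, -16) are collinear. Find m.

-33

Collinearity: (R − P) must be parallel to (Q − P) = (-12, -6).
Cross-multiplying the components: (m − (-19))·(-6) = (-7)·(-12).
Solving gives m = -33.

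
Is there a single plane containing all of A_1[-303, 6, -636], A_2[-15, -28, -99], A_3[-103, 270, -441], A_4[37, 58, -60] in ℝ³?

With A_1 as base: A_1A_2 = (288, -34, 537), A_1A_3 = (200, 264, 195), A_1A_4 = (340, 52, 576).
A_1A_3 × A_1A_4 = (141924, -48900, -79360).
A_1A_2 · (A_1A_3 × A_1A_4) = -79608.
Since -79608 ≠ 0, the four points are not coplanar.

No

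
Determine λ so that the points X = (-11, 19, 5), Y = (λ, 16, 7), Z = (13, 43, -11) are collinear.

-14

Collinearity requires XY × XZ = 0; each component is linear in λ.
The y-component gives (16)λ + (224) = 0, so λ = -14.
The remaining components then also vanish.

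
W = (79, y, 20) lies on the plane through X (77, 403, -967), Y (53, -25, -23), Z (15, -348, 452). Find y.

68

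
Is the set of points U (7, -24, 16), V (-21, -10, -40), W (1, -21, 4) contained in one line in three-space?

UV = (-28, 14, -56), UW = (-6, 3, -12).
UV × UW = (0, 0, 0).
The cross product vanishes, so the three points are collinear.

Yes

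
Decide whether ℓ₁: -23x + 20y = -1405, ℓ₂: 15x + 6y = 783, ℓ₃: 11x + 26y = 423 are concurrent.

Yes

Lines aᵢx + bᵢy = cᵢ with pairwise distinct directions are concurrent exactly when det[aᵢ bᵢ cᵢ] = 0.
Here the determinant is 0.
It vanishes, so the lines are concurrent at (55, -7).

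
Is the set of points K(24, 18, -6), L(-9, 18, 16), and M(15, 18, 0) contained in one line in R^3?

Yes

KL = (-33, 0, 22), KM = (-9, 0, 6).
KL × KM = (0, 0, 0).
The cross product vanishes, so the three points are collinear.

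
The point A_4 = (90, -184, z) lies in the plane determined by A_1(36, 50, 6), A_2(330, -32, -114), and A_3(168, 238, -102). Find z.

110/3

The plane through A_1, A_2, A_3 has equation 31416x + 15912y + 66096z = 2323152.
Substituting A_4: (66096)z + (-100368) = 2323152, so z = 110/3.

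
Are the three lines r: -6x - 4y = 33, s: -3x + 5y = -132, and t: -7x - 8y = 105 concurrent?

No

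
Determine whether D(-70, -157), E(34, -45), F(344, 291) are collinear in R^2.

No

DE = (104, 112), DF = (414, 448).
Twice the signed area of △DEF is (104)(448) − (112)(414) = 224.
The area is nonzero, so the three points are not collinear.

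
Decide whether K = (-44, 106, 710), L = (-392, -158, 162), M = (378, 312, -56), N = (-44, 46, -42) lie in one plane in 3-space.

The four points are coplanar iff the 3×3 determinant with rows KL, KM, KN is zero.
Rows: (-348, -264, -548), (422, 206, -766), (0, -60, -752).
Expanding along the first row: (-348)(-200872) − (-264)(-317344) + (-548)(-25320) = 0.
Zero determinant ⇒ coplanar.

Yes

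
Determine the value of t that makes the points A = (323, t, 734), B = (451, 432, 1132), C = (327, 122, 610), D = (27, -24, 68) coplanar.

The points are coplanar iff AB · (AC × AD) = 0.
Expanding, this is linear in t: (-89392)t + (20560160) = 0.
So t = 230.

230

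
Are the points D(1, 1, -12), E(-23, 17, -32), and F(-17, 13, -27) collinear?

Yes

DE = (-24, 16, -20), DF = (-18, 12, -15).
DE × DF = (0, 0, 0).
The cross product vanishes, so the three points are collinear.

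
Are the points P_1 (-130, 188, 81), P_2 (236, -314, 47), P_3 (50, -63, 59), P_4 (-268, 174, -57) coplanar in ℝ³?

The four points are coplanar iff the 3×3 determinant with rows P_1P_2, P_1P_3, P_1P_4 is zero.
Rows: (366, -502, -34), (180, -251, -22), (-138, -14, -138).
Expanding along the first row: (366)(34330) − (-502)(-27876) + (-34)(-37158) = -165600.
Nonzero ⇒ not coplanar.

No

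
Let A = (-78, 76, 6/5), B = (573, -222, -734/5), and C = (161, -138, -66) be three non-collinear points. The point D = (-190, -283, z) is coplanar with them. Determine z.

The plane through A, B, C has equation −(58232/5)x + (41876/5)y − 68092z = 1463224.
Substituting D: (-68092)z + (-786828/5) = 1463224, so z = -119/5.

-119/5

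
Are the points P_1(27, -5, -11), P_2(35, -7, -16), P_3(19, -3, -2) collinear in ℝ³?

No

P_1P_2 = (8, -2, -5), P_1P_3 = (-8, 2, 9).
P_1P_2 × P_1P_3 = (-8, -32, 0).
The cross product is nonzero, so the points do not lie on one line.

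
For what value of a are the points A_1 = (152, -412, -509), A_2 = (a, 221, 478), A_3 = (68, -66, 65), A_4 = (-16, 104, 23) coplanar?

-10

Coplanarity ⇔ det[A_1A_2; A_1A_3; A_1A_4] = 0.
Expanding, this is linear in a: (-112112)a + (-1121120) = 0.
So a = -10.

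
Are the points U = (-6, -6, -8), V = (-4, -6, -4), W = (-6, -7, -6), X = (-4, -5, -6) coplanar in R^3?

The four points are coplanar iff the 3×3 determinant with rows UV, UW, UX is zero.
Rows: (2, 0, 4), (0, -1, 2), (2, 1, 2).
Expanding along the first row: (2)(-4) − (0)(-4) + (4)(2) = 0.
Zero determinant ⇒ coplanar.

Yes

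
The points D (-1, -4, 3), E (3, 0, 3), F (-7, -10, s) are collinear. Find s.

3

Collinearity requires DE × DF = 0; each component is linear in s.
The x-component gives (4)s + (-12) = 0, so s = 3.
The remaining components then also vanish.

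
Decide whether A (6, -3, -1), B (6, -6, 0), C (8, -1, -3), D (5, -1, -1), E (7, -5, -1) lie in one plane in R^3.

The plane through A, B, C has normal n = AB × AC = (4, 2, 6) and equation n·P = 12.
Checking the remaining points: n·D = 12, n·E = 12.
All equal 12, so all 5 points lie in one plane.

Yes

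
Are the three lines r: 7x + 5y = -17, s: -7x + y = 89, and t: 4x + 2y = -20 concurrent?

Yes

Lines aᵢx + bᵢy = cᵢ with pairwise distinct directions are concurrent exactly when det[aᵢ bᵢ cᵢ] = 0.
Here the determinant is 0.
It vanishes, so the lines are concurrent at (-11, 12).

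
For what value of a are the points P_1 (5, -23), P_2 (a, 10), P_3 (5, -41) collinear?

5

Collinearity: (P_2 − P_1) must be parallel to (P_3 − P_1) = (0, -18).
Cross-multiplying the components: (a − 5)·(-18) = (33)·(0).
Solving gives a = 5.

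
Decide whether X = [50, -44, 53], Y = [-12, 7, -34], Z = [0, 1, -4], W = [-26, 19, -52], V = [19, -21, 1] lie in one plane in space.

The plane through X, Y, Z has normal n = XY × XZ = (1008, 816, -240) and equation n·P = 1776.
Checking the remaining points: n·W = 1776, n·V = 1776.
All equal 1776, so all 5 points lie in one plane.

Yes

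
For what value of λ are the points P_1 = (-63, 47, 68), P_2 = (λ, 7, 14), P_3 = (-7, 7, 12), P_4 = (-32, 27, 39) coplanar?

-13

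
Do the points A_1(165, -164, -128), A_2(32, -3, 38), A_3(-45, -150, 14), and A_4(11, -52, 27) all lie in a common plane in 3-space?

The four points are coplanar iff the 3×3 determinant with rows A_1A_2, A_1A_3, A_1A_4 is zero.
Rows: (-133, 161, 166), (-210, 14, 142), (-154, 112, 155).
Expanding along the first row: (-133)(-13734) − (161)(-10682) + (166)(-21364) = 0.
Zero determinant ⇒ coplanar.

Yes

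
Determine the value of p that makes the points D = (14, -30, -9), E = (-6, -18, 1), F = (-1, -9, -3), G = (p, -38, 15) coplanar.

-26

Coplanarity ⇔ det[DE; DF; DG] = 0.
Expanding, this is linear in p: (-138)p + (-3588) = 0.
So p = -26.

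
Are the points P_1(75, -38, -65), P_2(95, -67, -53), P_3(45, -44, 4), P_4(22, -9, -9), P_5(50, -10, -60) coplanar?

No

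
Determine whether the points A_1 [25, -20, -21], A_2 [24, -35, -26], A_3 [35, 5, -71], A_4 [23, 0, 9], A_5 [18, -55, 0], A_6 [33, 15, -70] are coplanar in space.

No

The plane through A_1, A_2, A_3 has normal n = A_1A_2 × A_1A_3 = (875, -100, 125) and equation n·P = 21250.
Checking the remaining points: n·A_4 = 21250, n·A_5 = 21250, n·A_6 = 18625.
Since n·A_6 = 18625 ≠ 21250, A_6 is off the plane and the points are not all coplanar.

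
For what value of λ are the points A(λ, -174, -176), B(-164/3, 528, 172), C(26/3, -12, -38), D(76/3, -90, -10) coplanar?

18

Coplanarity ⇔ det[AB; AC; AD] = 0.
Expanding, this is linear in λ: (31500)λ + (-567000) = 0.
So λ = 18.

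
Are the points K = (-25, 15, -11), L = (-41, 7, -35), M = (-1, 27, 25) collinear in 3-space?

Yes

KL = (-16, -8, -24), KM = (24, 12, 36).
Each component of KM is -3/2 times the corresponding component of KL, so KM = -3/2·KL and the points are collinear.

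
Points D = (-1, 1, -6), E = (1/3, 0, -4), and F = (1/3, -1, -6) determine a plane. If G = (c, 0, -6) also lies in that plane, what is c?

-1/3

A normal to the plane is n = DE × DF = (4, 8/3, -4/3).
G lies in the plane iff n · DG = 0.
This gives (4)c + (4/3) = 0, so c = -1/3.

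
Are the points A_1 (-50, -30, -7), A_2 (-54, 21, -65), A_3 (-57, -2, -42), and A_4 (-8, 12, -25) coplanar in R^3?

Yes

A normal to the plane through A_1, A_2, A_3 is n = A_1A_2 × A_1A_3 = (-161, 266, 245).
The plane has equation n·P = -1645. For A_4: n·A_4 = -1645.
Equal, so A_4 lies in the plane and all four are coplanar.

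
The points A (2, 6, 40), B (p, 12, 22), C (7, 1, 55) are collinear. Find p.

Collinearity requires AB × AC = 0; each component is linear in p.
The y-component gives (-15)p + (-60) = 0, so p = -4.
The remaining components then also vanish.

-4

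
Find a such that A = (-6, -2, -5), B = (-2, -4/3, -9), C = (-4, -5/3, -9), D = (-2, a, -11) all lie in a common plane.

Coplanarity ⇔ det[AB; AC; AD] = 0.
Expanding, this is linear in a: (8)a + (32/3) = 0.
So a = -4/3.

-4/3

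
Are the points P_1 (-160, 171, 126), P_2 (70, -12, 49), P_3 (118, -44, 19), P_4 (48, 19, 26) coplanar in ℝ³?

A normal to the plane through P_1, P_2, P_3 is n = P_1P_2 × P_1P_3 = (3026, 3204, 1424).
The plane has equation n·P = 243148. For P_4: n·P_4 = 243148.
Equal, so P_4 lies in the plane and all four are coplanar.

Yes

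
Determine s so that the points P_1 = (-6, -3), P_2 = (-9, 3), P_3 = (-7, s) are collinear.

-1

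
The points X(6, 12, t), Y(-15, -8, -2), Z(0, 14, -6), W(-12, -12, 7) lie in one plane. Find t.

5

The points are coplanar iff XY · (XZ × XW) = 0.
Expanding, this is linear in t: (126)t + (-630) = 0.
So t = 5.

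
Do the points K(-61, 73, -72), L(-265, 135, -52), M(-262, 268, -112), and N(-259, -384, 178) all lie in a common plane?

Yes

The four points are coplanar iff the 3×3 determinant with rows KL, KM, KN is zero.
Rows: (-204, 62, 20), (-201, 195, -40), (-198, -457, 250).
Expanding along the first row: (-204)(30470) − (62)(-58170) + (20)(130467) = 0.
Zero determinant ⇒ coplanar.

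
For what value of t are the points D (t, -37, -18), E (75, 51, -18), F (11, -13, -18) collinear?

Collinearity requires DE × DF = 0; each component is linear in t.
The z-component gives (64)t + (832) = 0, so t = -13.
The remaining components then also vanish.

-13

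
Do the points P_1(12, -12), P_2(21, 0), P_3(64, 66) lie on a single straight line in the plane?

No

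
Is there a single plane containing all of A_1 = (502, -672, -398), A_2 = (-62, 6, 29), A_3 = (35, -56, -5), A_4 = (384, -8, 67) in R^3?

The four points are coplanar iff the 3×3 determinant with rows A_1A_2, A_1A_3, A_1A_4 is zero.
Rows: (-564, 678, 427), (-467, 616, 393), (-118, 664, 465).
Expanding along the first row: (-564)(25488) − (678)(-170781) + (427)(-237400) = 44486.
Nonzero ⇒ not coplanar.

No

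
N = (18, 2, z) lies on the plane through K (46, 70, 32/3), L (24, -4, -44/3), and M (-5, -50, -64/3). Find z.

-8

The plane through K, L, M has equation −672x + 588y − 1134z = -1848.
Substituting N: (-1134)z + (-10920) = -1848, so z = -8.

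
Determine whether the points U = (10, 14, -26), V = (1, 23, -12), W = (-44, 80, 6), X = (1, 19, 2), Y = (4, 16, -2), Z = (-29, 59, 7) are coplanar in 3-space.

No

The plane through U, V, W has normal n = UV × UW = (-636, -468, -108) and equation n·P = -10104.
Checking the remaining points: n·X = -9744, n·Y = -9816, n·Z = -9924.
Since n·X = -9744 ≠ -10104, X is off the plane and the points are not all coplanar.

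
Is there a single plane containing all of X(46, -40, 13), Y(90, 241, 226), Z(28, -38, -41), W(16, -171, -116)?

No

A normal to the plane through X, Y, Z is n = XY × XZ = (-15600, -1458, 5146).
The plane has equation n·P = -592382. For W: n·W = -597218.
-597218 ≠ -592382, so W is off the plane.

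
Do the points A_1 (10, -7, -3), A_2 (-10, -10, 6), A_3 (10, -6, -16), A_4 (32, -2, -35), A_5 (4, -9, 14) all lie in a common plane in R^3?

Yes

The plane through A_1, A_2, A_3 has normal n = A_1A_2 × A_1A_3 = (30, -260, -20) and equation n·P = 2180.
Checking the remaining points: n·A_4 = 2180, n·A_5 = 2180.
All equal 2180, so all 5 points lie in one plane.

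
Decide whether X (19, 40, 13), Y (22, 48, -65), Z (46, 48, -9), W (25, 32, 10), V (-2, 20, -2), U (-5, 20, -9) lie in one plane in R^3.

The plane through X, Y, Z has normal n = XY × XZ = (448, -2040, -192) and equation n·P = -75584.
Checking the remaining points: n·W = -56000, n·V = -41312, n·U = -41312.
Since n·W = -56000 ≠ -75584, W is off the plane and the points are not all coplanar.

No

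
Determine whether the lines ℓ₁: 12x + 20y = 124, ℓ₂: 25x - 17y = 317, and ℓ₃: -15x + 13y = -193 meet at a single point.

The three lines meet at one point iff the augmented coefficient matrix [aᵢ bᵢ cᵢ] has rank < 3, i.e. its determinant vanishes.
Here the determinant is 0.
It vanishes, so the lines are concurrent at (12, -1).

Yes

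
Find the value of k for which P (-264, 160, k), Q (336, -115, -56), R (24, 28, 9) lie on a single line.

69

Collinearity requires PQ × PR = 0; each component is linear in k.
The x-component gives (143)k + (-9867) = 0, so k = 69.
The remaining components then also vanish.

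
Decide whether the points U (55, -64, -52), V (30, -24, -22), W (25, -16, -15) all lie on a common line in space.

UV = (-25, 40, 30), UW = (-30, 48, 37).
Comparing components 2 and 3: (40)(37) − (30)(48) = 40 ≠ 0, so UV and UW are not parallel and the points are not collinear.

No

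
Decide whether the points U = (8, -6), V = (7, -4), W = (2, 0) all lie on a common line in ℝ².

UV = (-1, 2), UW = (-6, 6).
Twice the signed area of △UVW is (-1)(6) − (2)(-6) = 6.
The area is nonzero, so the three points are not collinear.

No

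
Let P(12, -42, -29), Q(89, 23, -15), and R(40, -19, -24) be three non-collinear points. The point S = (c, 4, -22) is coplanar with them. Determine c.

19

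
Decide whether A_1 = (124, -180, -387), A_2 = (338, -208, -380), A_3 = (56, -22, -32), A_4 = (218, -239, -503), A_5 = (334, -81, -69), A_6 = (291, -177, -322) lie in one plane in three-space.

No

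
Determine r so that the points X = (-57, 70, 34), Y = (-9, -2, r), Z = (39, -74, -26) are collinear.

4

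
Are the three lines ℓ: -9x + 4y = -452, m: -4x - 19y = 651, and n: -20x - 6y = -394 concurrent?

Intersecting ℓ and m: solving the 2×2 system gives (x, y) = (32, -41).
Substitute into n: (-20)(32) + (-6)(-41) = -394.
This equals -394, so (32, -41) lies on all three lines and they are concurrent.

Yes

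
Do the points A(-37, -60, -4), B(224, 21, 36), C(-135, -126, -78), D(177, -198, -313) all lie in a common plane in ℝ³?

No

The four points are coplanar iff the 3×3 determinant with rows AB, AC, AD is zero.
Rows: (261, 81, 40), (-98, -66, -74), (214, -138, -309).
Expanding along the first row: (261)(10182) − (81)(46118) + (40)(27648) = 27864.
Nonzero ⇒ not coplanar.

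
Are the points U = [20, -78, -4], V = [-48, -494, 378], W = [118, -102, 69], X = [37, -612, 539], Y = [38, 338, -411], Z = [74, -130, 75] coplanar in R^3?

The plane through U, V, W has normal n = UV × UW = (-21200, 42400, 42400) and equation n·P = -3900800.
Checking the remaining points: n·X = -3879600, n·Y = -3900800, n·Z = -3900800.
Since n·X = -3879600 ≠ -3900800, X is off the plane and the points are not all coplanar.

No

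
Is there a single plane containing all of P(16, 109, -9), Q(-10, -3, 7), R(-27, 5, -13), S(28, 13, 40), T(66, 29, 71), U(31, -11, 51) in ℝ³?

The plane through P, Q, R has normal n = PQ × PR = (2112, -792, -2112) and equation n·X = -33528.
Checking the remaining points: n·S = -35640, n·T = -33528, n·U = -33528.
Since n·S = -35640 ≠ -33528, S is off the plane and the points are not all coplanar.

No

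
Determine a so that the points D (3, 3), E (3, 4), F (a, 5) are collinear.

The three points are collinear iff det[DE; DF] = 0.
This determinant is linear in a: (-1)a + (3) = 0, so a = 3.

3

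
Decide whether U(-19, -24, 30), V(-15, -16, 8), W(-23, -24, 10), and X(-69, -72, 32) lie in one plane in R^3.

Yes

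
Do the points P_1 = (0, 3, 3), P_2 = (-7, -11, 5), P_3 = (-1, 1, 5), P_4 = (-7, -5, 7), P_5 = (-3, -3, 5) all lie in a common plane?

The plane through P_1, P_2, P_3 has normal n = P_1P_2 × P_1P_3 = (-24, 12, 0) and equation n·P = 36.
Checking the remaining points: n·P_4 = 108, n·P_5 = 36.
Since n·P_4 = 108 ≠ 36, P_4 is off the plane and the points are not all coplanar.

No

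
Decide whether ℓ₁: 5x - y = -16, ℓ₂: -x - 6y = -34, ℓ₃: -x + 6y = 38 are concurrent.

Yes

The three lines meet at one point iff the augmented coefficient matrix [aᵢ bᵢ cᵢ] has rank < 3, i.e. its determinant vanishes.
Here the determinant is 0.
It vanishes, so the lines are concurrent at (-2, 6).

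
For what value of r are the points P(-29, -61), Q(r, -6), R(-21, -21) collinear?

Collinearity: (Q − P) must be parallel to (R − P) = (8, 40).
Cross-multiplying the components: (r − (-29))·(40) = (55)·(8).
Solving gives r = -18.

-18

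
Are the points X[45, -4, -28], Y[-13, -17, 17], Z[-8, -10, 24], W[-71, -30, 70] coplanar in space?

The four points are coplanar iff the 3×3 determinant with rows XY, XZ, XW is zero.
Rows: (-58, -13, 45), (-53, -6, 52), (-116, -26, 98).
Expanding along the first row: (-58)(764) − (-13)(838) + (45)(682) = -2728.
Nonzero ⇒ not coplanar.

No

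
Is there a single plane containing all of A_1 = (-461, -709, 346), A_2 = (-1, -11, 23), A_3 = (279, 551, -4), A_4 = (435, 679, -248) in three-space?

Yes

With A_1 as base: A_1A_2 = (460, 698, -323), A_1A_3 = (740, 1260, -350), A_1A_4 = (896, 1388, -594).
A_1A_3 × A_1A_4 = (-262640, 125960, -101840).
A_1A_2 · (A_1A_3 × A_1A_4) = 0.
The scalar triple product vanishes, so the four points are coplanar.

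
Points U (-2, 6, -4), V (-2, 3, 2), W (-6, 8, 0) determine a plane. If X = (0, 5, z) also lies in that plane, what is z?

A normal to the plane is n = UV × UW = (-24, -24, -12).
X lies in the plane iff n · UX = 0.
This gives (-12)z + (-72) = 0, so z = -6.

-6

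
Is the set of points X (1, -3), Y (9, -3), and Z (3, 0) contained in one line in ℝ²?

No

XY = (8, 0), XZ = (2, 3).
If collinear, XZ would be a scalar multiple of XY. But (8)·(3) ≠ (0)·(2) (difference 24), so they are not parallel; the points are not collinear.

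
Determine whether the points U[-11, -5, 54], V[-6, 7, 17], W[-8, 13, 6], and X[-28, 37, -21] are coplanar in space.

With U as base: UV = (5, 12, -37), UW = (3, 18, -48), UX = (-17, 42, -75).
UW × UX = (666, 1041, 432).
UV · (UW × UX) = -162.
Since -162 ≠ 0, the four points are not coplanar.

No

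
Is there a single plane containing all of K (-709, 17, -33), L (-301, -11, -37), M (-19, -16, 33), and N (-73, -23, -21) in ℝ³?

No

With K as base: KL = (408, -28, -4), KM = (690, -33, 66), KN = (636, -40, 12).
KM × KN = (2244, 33696, -6612).
KL · (KM × KN) = -1488.
Since -1488 ≠ 0, the four points are not coplanar.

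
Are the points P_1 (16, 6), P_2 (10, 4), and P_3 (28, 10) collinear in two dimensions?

Yes

P_1P_2 = (-6, -2), P_1P_3 = (12, 4).
det[P_1P_2; P_1P_3] = (-6)(4) − (-2)(12) = 0.
The determinant is zero, so the points are collinear.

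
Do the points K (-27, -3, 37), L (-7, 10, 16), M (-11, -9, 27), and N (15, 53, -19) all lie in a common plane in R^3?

The four points are coplanar iff the 3×3 determinant with rows KL, KM, KN is zero.
Rows: (20, 13, -21), (16, -6, -10), (42, 56, -56).
Expanding along the first row: (20)(896) − (13)(-476) + (-21)(1148) = 0.
Zero determinant ⇒ coplanar.

Yes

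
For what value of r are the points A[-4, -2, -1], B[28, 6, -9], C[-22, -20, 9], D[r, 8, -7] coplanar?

9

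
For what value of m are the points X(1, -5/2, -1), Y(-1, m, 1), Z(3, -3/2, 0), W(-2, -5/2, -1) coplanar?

Normal to plane XZW: n = (0, -3, 3); plane equation n·P = 9/2.
Requiring n·Y = 9/2: (-3)m + (3) = 9/2.
So m = -1/2.

-1/2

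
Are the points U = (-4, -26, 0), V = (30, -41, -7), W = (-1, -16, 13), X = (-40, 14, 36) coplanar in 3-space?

No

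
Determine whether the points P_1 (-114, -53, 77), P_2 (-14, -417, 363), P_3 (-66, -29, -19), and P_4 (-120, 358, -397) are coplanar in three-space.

With P_1 as base: P_1P_2 = (100, -364, 286), P_1P_3 = (48, 24, -96), P_1P_4 = (-6, 411, -474).
P_1P_3 × P_1P_4 = (28080, 23328, 19872).
P_1P_2 · (P_1P_3 × P_1P_4) = 0.
The scalar triple product vanishes, so the four points are coplanar.

Yes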